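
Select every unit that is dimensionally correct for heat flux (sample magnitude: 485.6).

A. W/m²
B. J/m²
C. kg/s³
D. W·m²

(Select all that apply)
A, C

heat flux has SI base units: kg / s^3

Checking each option against kg / s^3:
  A. W/m²: ✓ matches
  B. J/m²: ✗ does not match
  C. kg/s³: ✓ matches
  D. W·m²: ✗ does not match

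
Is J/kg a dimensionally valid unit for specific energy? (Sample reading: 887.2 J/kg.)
Yes

specific energy has SI base units: m^2 / s^2
J/kg reduces to the same SI base units, so it is a valid unit for specific energy.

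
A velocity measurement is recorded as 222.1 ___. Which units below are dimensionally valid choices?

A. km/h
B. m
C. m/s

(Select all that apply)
A, C

velocity has SI base units: m / s

Checking each option against m / s:
  A. km/h: ✓ matches
  B. m: ✗ does not match
  C. m/s: ✓ matches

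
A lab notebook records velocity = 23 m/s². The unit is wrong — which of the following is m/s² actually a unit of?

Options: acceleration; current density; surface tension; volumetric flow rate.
acceleration

velocity should have units dimensionally equivalent to m / s (e.g. m/s).
The given unit 'm/s²' reduces to m / s^2. Of the listed options, that is the dimensionality of acceleration.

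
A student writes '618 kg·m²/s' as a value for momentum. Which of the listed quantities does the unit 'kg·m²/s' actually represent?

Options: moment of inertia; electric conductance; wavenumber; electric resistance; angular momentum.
angular momentum

momentum should have units dimensionally equivalent to kg * m / s (e.g. kg·m/s).
The given unit 'kg·m²/s' reduces to kg * m^2 / s. Of the listed options, that is the dimensionality of angular momentum.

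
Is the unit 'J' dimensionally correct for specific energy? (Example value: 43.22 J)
No

specific energy has SI base units: m^2 / s^2
J does NOT reduce to m^2 / s^2; a valid unit for specific energy would be e.g. J/kg.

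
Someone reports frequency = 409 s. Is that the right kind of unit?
No

frequency has SI base units: 1 / s
s does NOT reduce to 1 / s; a valid unit for frequency would be e.g. Hz.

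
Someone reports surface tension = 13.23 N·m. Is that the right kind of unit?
No

surface tension has SI base units: kg / s^2
N·m does NOT reduce to kg / s^2; a valid unit for surface tension would be e.g. N/m.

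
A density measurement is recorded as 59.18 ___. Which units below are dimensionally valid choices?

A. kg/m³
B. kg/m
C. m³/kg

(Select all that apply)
A

density has SI base units: kg / m^3

Checking each option against kg / m^3:
  A. kg/m³: ✓ matches
  B. kg/m: ✗ does not match
  C. m³/kg: ✗ does not match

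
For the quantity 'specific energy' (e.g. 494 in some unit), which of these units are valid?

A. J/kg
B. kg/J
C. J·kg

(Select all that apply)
A

specific energy has SI base units: m^2 / s^2

Checking each option against m^2 / s^2:
  A. J/kg: ✓ matches
  B. kg/J: ✗ does not match
  C. J·kg: ✗ does not match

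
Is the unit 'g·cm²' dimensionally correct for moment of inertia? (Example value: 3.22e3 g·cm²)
Yes

moment of inertia has SI base units: kg * m^2
g·cm² reduces to the same SI base units, so it is a valid unit for moment of inertia.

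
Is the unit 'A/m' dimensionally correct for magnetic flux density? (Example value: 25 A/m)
No

magnetic flux density has SI base units: kg / (A * s^2)
A/m does NOT reduce to kg / (A * s^2); a valid unit for magnetic flux density would be e.g. T.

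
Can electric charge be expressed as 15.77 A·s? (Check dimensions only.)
Yes

electric charge has SI base units: A * s
A·s reduces to the same SI base units, so it is a valid unit for electric charge.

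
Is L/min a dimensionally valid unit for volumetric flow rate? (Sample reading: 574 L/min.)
Yes

volumetric flow rate has SI base units: m^3 / s
L/min reduces to the same SI base units, so it is a valid unit for volumetric flow rate.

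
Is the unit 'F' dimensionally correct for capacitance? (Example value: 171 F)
Yes

capacitance has SI base units: A^2 * s^4 / (kg * m^2)
F reduces to the same SI base units, so it is a valid unit for capacitance.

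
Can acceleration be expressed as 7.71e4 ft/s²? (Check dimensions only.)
Yes

acceleration has SI base units: m / s^2
ft/s² reduces to the same SI base units, so it is a valid unit for acceleration.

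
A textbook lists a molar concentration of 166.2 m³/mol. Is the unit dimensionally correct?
No

molar concentration has SI base units: mol / m^3
m³/mol does NOT reduce to mol / m^3; a valid unit for molar concentration would be e.g. mol/m³.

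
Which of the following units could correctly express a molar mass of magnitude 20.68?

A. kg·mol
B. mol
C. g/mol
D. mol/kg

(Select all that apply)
C

molar mass has SI base units: kg / mol

Checking each option against kg / mol:
  A. kg·mol: ✗ does not match
  B. mol: ✗ does not match
  C. g/mol: ✓ matches
  D. mol/kg: ✗ does not match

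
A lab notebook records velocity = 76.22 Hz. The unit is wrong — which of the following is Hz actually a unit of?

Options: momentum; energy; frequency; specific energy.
frequency

velocity should have units dimensionally equivalent to m / s (e.g. m/s).
The given unit 'Hz' reduces to 1 / s. Of the listed options, that is the dimensionality of frequency.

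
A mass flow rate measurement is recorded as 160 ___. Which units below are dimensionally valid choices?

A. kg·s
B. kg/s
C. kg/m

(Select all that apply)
B

mass flow rate has SI base units: kg / s

Checking each option against kg / s:
  A. kg·s: ✗ does not match
  B. kg/s: ✓ matches
  C. kg/m: ✗ does not match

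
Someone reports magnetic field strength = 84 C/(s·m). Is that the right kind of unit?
Yes

magnetic field strength has SI base units: A / m
C/(s·m) reduces to the same SI base units, so it is a valid unit for magnetic field strength.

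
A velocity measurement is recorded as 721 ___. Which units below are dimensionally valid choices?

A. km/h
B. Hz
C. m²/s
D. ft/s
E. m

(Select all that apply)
A, D

velocity has SI base units: m / s

Checking each option against m / s:
  A. km/h: ✓ matches
  B. Hz: ✗ does not match
  C. m²/s: ✗ does not match
  D. ft/s: ✓ matches
  E. m: ✗ does not match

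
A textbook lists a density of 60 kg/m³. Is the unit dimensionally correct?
Yes

density has SI base units: kg / m^3
kg/m³ reduces to the same SI base units, so it is a valid unit for density.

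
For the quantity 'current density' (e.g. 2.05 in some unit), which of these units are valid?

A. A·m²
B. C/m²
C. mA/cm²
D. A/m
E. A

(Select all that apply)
C

current density has SI base units: A / m^2

Checking each option against A / m^2:
  A. A·m²: ✗ does not match
  B. C/m²: ✗ does not match
  C. mA/cm²: ✓ matches
  D. A/m: ✗ does not match
  E. A: ✗ does not match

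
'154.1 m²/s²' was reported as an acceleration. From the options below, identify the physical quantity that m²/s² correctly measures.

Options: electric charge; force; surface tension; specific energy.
specific energy

acceleration should have units dimensionally equivalent to m / s^2 (e.g. m/s²).
The given unit 'm²/s²' reduces to m^2 / s^2. Of the listed options, that is the dimensionality of specific energy.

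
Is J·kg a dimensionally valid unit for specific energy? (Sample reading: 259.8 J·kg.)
No

specific energy has SI base units: m^2 / s^2
J·kg does NOT reduce to m^2 / s^2; a valid unit for specific energy would be e.g. J/kg.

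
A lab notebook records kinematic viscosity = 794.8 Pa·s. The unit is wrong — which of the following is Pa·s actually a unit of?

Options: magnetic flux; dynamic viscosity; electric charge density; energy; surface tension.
dynamic viscosity

kinematic viscosity should have units dimensionally equivalent to m^2 / s (e.g. m²/s).
The given unit 'Pa·s' reduces to kg / (m * s). Of the listed options, that is the dimensionality of dynamic viscosity.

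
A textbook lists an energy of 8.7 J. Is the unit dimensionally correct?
Yes

energy has SI base units: kg * m^2 / s^2
J reduces to the same SI base units, so it is a valid unit for energy.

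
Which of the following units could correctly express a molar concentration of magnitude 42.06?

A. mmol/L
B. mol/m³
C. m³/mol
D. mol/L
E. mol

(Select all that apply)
A, B, D

molar concentration has SI base units: mol / m^3

Checking each option against mol / m^3:
  A. mmol/L: ✓ matches
  B. mol/m³: ✓ matches
  C. m³/mol: ✗ does not match
  D. mol/L: ✓ matches
  E. mol: ✗ does not match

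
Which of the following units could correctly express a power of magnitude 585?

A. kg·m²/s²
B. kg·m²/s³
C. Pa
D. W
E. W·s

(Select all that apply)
B, D

power has SI base units: kg * m^2 / s^3

Checking each option against kg * m^2 / s^3:
  A. kg·m²/s²: ✗ does not match
  B. kg·m²/s³: ✓ matches
  C. Pa: ✗ does not match
  D. W: ✓ matches
  E. W·s: ✗ does not match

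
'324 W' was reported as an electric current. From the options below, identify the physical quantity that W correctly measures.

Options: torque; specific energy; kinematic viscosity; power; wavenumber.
power

electric current should have units dimensionally equivalent to A (e.g. A).
The given unit 'W' reduces to kg * m^2 / s^3. Of the listed options, that is the dimensionality of power.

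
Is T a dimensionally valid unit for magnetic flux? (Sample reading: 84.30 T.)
No

magnetic flux has SI base units: kg * m^2 / (A * s^2)
T does NOT reduce to kg * m^2 / (A * s^2); a valid unit for magnetic flux would be e.g. Wb.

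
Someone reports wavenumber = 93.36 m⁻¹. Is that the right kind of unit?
Yes

wavenumber has SI base units: 1 / m
m⁻¹ reduces to the same SI base units, so it is a valid unit for wavenumber.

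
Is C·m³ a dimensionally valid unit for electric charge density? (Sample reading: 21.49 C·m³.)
No

electric charge density has SI base units: A * s / m^3
C·m³ does NOT reduce to A * s / m^3; a valid unit for electric charge density would be e.g. C/m³.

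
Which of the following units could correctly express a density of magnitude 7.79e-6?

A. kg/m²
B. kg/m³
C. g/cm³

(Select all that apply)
B, C

density has SI base units: kg / m^3

Checking each option against kg / m^3:
  A. kg/m²: ✗ does not match
  B. kg/m³: ✓ matches
  C. g/cm³: ✓ matches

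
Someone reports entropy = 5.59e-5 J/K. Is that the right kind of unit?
Yes

entropy has SI base units: kg * m^2 / (s^2 * K)
J/K reduces to the same SI base units, so it is a valid unit for entropy.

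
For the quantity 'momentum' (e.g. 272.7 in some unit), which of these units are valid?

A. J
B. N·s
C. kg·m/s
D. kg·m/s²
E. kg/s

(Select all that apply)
B, C

momentum has SI base units: kg * m / s

Checking each option against kg * m / s:
  A. J: ✗ does not match
  B. N·s: ✓ matches
  C. kg·m/s: ✓ matches
  D. kg·m/s²: ✗ does not match
  E. kg/s: ✗ does not match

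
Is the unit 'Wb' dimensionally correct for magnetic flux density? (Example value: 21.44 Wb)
No

magnetic flux density has SI base units: kg / (A * s^2)
Wb does NOT reduce to kg / (A * s^2); a valid unit for magnetic flux density would be e.g. T.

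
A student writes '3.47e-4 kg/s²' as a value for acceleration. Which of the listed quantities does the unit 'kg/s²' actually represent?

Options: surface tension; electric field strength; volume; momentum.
surface tension

acceleration should have units dimensionally equivalent to m / s^2 (e.g. m/s²).
The given unit 'kg/s²' reduces to kg / s^2. Of the listed options, that is the dimensionality of surface tension.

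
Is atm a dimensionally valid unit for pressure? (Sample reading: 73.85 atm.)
Yes

pressure has SI base units: kg / (m * s^2)
atm reduces to the same SI base units, so it is a valid unit for pressure.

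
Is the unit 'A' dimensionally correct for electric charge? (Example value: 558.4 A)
No

electric charge has SI base units: A * s
A does NOT reduce to A * s; a valid unit for electric charge would be e.g. C.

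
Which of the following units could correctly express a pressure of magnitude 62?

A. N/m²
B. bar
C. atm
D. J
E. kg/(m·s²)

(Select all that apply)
A, B, C, E

pressure has SI base units: kg / (m * s^2)

Checking each option against kg / (m * s^2):
  A. N/m²: ✓ matches
  B. bar: ✓ matches
  C. atm: ✓ matches
  D. J: ✗ does not match
  E. kg/(m·s²): ✓ matches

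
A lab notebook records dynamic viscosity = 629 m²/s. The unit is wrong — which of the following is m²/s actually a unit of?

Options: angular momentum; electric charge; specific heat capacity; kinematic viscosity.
kinematic viscosity

dynamic viscosity should have units dimensionally equivalent to kg / (m * s) (e.g. Pa·s).
The given unit 'm²/s' reduces to m^2 / s. Of the listed options, that is the dimensionality of kinematic viscosity.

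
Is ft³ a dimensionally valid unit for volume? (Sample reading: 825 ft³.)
Yes

volume has SI base units: m^3
ft³ reduces to the same SI base units, so it is a valid unit for volume.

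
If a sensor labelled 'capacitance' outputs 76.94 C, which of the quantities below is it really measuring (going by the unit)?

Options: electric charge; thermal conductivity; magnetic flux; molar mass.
electric charge

capacitance should have units dimensionally equivalent to A^2 * s^4 / (kg * m^2) (e.g. F).
The given unit 'C' reduces to A * s. Of the listed options, that is the dimensionality of electric charge.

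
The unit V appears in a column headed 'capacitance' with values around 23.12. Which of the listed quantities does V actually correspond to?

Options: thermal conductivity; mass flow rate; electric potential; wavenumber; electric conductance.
electric potential

capacitance should have units dimensionally equivalent to A^2 * s^4 / (kg * m^2) (e.g. F).
The given unit 'V' reduces to kg * m^2 / (A * s^3). Of the listed options, that is the dimensionality of electric potential.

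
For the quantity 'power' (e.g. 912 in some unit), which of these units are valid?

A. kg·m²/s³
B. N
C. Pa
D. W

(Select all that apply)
A, D

power has SI base units: kg * m^2 / s^3

Checking each option against kg * m^2 / s^3:
  A. kg·m²/s³: ✓ matches
  B. N: ✗ does not match
  C. Pa: ✗ does not match
  D. W: ✓ matches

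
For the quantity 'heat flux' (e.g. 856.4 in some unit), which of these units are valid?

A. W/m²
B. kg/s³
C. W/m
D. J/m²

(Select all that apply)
A, B

heat flux has SI base units: kg / s^3

Checking each option against kg / s^3:
  A. W/m²: ✓ matches
  B. kg/s³: ✓ matches
  C. W/m: ✗ does not match
  D. J/m²: ✗ does not match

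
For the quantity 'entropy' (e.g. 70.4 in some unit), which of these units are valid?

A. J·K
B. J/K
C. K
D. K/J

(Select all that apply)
B

entropy has SI base units: kg * m^2 / (s^2 * K)

Checking each option against kg * m^2 / (s^2 * K):
  A. J·K: ✗ does not match
  B. J/K: ✓ matches
  C. K: ✗ does not match
  D. K/J: ✗ does not match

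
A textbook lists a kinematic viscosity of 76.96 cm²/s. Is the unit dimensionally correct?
Yes

kinematic viscosity has SI base units: m^2 / s
cm²/s reduces to the same SI base units, so it is a valid unit for kinematic viscosity.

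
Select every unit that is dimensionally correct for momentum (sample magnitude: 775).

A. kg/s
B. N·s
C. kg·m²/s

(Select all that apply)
B

momentum has SI base units: kg * m / s

Checking each option against kg * m / s:
  A. kg/s: ✗ does not match
  B. N·s: ✓ matches
  C. kg·m²/s: ✗ does not match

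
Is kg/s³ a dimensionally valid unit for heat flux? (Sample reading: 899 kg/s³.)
Yes

heat flux has SI base units: kg / s^3
kg/s³ reduces to the same SI base units, so it is a valid unit for heat flux.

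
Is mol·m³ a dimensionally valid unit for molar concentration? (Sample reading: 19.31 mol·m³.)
No

molar concentration has SI base units: mol / m^3
mol·m³ does NOT reduce to mol / m^3; a valid unit for molar concentration would be e.g. mol/m³.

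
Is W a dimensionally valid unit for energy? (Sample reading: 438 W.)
No

energy has SI base units: kg * m^2 / s^2
W does NOT reduce to kg * m^2 / s^2; a valid unit for energy would be e.g. J.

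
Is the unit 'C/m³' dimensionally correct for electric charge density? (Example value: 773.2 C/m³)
Yes

electric charge density has SI base units: A * s / m^3
C/m³ reduces to the same SI base units, so it is a valid unit for electric charge density.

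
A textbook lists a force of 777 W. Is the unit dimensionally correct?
No

force has SI base units: kg * m / s^2
W does NOT reduce to kg * m / s^2; a valid unit for force would be e.g. N.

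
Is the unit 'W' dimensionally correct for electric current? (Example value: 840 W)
No

electric current has SI base units: A
W does NOT reduce to A; a valid unit for electric current would be e.g. A.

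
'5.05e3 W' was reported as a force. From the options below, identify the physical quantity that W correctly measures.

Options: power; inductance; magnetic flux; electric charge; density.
power

force should have units dimensionally equivalent to kg * m / s^2 (e.g. N).
The given unit 'W' reduces to kg * m^2 / s^3. Of the listed options, that is the dimensionality of power.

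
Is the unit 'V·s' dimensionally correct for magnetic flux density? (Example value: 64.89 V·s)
No

magnetic flux density has SI base units: kg / (A * s^2)
V·s does NOT reduce to kg / (A * s^2); a valid unit for magnetic flux density would be e.g. T.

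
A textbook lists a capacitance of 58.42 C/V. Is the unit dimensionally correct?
Yes

capacitance has SI base units: A^2 * s^4 / (kg * m^2)
C/V reduces to the same SI base units, so it is a valid unit for capacitance.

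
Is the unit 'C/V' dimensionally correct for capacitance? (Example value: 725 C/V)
Yes

capacitance has SI base units: A^2 * s^4 / (kg * m^2)
C/V reduces to the same SI base units, so it is a valid unit for capacitance.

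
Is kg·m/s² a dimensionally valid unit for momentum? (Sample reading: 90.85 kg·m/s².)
No

momentum has SI base units: kg * m / s
kg·m/s² does NOT reduce to kg * m / s; a valid unit for momentum would be e.g. kg·m/s.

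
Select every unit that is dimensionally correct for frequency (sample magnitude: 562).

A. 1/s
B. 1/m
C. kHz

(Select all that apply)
A, C

frequency has SI base units: 1 / s

Checking each option against 1 / s:
  A. 1/s: ✓ matches
  B. 1/m: ✗ does not match
  C. kHz: ✓ matches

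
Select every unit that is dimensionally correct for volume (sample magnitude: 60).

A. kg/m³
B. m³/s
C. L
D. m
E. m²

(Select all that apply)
C

volume has SI base units: m^3

Checking each option against m^3:
  A. kg/m³: ✗ does not match
  B. m³/s: ✗ does not match
  C. L: ✓ matches
  D. m: ✗ does not match
  E. m²: ✗ does not match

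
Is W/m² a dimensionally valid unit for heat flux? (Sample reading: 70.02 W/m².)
Yes

heat flux has SI base units: kg / s^3
W/m² reduces to the same SI base units, so it is a valid unit for heat flux.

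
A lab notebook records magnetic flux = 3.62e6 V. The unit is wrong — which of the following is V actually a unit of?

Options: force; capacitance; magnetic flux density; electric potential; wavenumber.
electric potential

magnetic flux should have units dimensionally equivalent to kg * m^2 / (A * s^2) (e.g. Wb).
The given unit 'V' reduces to kg * m^2 / (A * s^3). Of the listed options, that is the dimensionality of electric potential.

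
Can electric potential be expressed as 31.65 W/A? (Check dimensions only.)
Yes

electric potential has SI base units: kg * m^2 / (A * s^3)
W/A reduces to the same SI base units, so it is a valid unit for electric potential.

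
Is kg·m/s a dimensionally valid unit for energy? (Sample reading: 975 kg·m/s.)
No

energy has SI base units: kg * m^2 / s^2
kg·m/s does NOT reduce to kg * m^2 / s^2; a valid unit for energy would be e.g. J.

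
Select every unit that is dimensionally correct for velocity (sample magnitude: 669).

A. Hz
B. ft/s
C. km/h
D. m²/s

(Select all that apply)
B, C

velocity has SI base units: m / s

Checking each option against m / s:
  A. Hz: ✗ does not match
  B. ft/s: ✓ matches
  C. km/h: ✓ matches
  D. m²/s: ✗ does not match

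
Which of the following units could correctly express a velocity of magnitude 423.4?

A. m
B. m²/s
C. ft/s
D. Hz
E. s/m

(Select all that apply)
C

velocity has SI base units: m / s

Checking each option against m / s:
  A. m: ✗ does not match
  B. m²/s: ✗ does not match
  C. ft/s: ✓ matches
  D. Hz: ✗ does not match
  E. s/m: ✗ does not match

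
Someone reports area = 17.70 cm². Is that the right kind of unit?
Yes

area has SI base units: m^2
cm² reduces to the same SI base units, so it is a valid unit for area.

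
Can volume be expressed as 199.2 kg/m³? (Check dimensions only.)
No

volume has SI base units: m^3
kg/m³ does NOT reduce to m^3; a valid unit for volume would be e.g. m³.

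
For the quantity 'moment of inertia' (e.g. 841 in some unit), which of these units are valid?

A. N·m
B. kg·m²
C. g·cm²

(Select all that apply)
B, C

moment of inertia has SI base units: kg * m^2

Checking each option against kg * m^2:
  A. N·m: ✗ does not match
  B. kg·m²: ✓ matches
  C. g·cm²: ✓ matches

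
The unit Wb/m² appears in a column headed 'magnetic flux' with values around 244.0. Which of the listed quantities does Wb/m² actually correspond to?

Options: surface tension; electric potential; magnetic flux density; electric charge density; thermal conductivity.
magnetic flux density

magnetic flux should have units dimensionally equivalent to kg * m^2 / (A * s^2) (e.g. Wb).
The given unit 'Wb/m²' reduces to kg / (A * s^2). Of the listed options, that is the dimensionality of magnetic flux density.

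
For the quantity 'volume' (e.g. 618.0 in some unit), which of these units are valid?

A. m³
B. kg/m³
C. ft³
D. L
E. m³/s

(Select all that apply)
A, C, D

volume has SI base units: m^3

Checking each option against m^3:
  A. m³: ✓ matches
  B. kg/m³: ✗ does not match
  C. ft³: ✓ matches
  D. L: ✓ matches
  E. m³/s: ✗ does not match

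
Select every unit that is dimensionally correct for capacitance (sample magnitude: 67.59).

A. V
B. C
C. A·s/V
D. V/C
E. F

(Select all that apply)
C, E

capacitance has SI base units: A^2 * s^4 / (kg * m^2)

Checking each option against A^2 * s^4 / (kg * m^2):
  A. V: ✗ does not match
  B. C: ✗ does not match
  C. A·s/V: ✓ matches
  D. V/C: ✗ does not match
  E. F: ✓ matches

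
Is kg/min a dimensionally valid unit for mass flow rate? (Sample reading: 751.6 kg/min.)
Yes

mass flow rate has SI base units: kg / s
kg/min reduces to the same SI base units, so it is a valid unit for mass flow rate.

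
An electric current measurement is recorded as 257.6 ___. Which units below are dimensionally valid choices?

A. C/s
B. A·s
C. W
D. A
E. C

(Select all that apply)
A, D

electric current has SI base units: A

Checking each option against A:
  A. C/s: ✓ matches
  B. A·s: ✗ does not match
  C. W: ✗ does not match
  D. A: ✓ matches
  E. C: ✗ does not match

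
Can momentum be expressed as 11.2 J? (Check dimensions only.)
No

momentum has SI base units: kg * m / s
J does NOT reduce to kg * m / s; a valid unit for momentum would be e.g. kg·m/s.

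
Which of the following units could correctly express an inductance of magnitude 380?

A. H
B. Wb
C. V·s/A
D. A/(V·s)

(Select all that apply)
A, C

inductance has SI base units: kg * m^2 / (A^2 * s^2)

Checking each option against kg * m^2 / (A^2 * s^2):
  A. H: ✓ matches
  B. Wb: ✗ does not match
  C. V·s/A: ✓ matches
  D. A/(V·s): ✗ does not match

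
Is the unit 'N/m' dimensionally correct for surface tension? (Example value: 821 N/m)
Yes

surface tension has SI base units: kg / s^2
N/m reduces to the same SI base units, so it is a valid unit for surface tension.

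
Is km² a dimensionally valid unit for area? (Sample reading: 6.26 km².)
Yes

area has SI base units: m^2
km² reduces to the same SI base units, so it is a valid unit for area.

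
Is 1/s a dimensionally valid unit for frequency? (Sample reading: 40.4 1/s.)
Yes

frequency has SI base units: 1 / s
1/s reduces to the same SI base units, so it is a valid unit for frequency.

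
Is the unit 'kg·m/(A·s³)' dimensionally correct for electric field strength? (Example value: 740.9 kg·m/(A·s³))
Yes

electric field strength has SI base units: kg * m / (A * s^3)
kg·m/(A·s³) reduces to the same SI base units, so it is a valid unit for electric field strength.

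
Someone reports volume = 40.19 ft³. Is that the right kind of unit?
Yes

volume has SI base units: m^3
ft³ reduces to the same SI base units, so it is a valid unit for volume.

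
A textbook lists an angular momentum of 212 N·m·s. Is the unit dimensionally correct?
Yes

angular momentum has SI base units: kg * m^2 / s
N·m·s reduces to the same SI base units, so it is a valid unit for angular momentum.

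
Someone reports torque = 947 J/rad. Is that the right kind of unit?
Yes

torque has SI base units: kg * m^2 / s^2
J/rad reduces to the same SI base units, so it is a valid unit for torque.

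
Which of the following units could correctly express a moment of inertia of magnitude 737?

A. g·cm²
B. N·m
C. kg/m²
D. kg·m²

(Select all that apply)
A, D

moment of inertia has SI base units: kg * m^2

Checking each option against kg * m^2:
  A. g·cm²: ✓ matches
  B. N·m: ✗ does not match
  C. kg/m²: ✗ does not match
  D. kg·m²: ✓ matches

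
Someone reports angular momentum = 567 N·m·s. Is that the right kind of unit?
Yes

angular momentum has SI base units: kg * m^2 / s
N·m·s reduces to the same SI base units, so it is a valid unit for angular momentum.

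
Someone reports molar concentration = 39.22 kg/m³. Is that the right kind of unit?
No

molar concentration has SI base units: mol / m^3
kg/m³ does NOT reduce to mol / m^3; a valid unit for molar concentration would be e.g. mol/m³.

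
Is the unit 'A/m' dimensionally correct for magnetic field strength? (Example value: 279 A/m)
Yes

magnetic field strength has SI base units: A / m
A/m reduces to the same SI base units, so it is a valid unit for magnetic field strength.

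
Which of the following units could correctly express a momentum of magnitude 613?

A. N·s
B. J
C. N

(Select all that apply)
A

momentum has SI base units: kg * m / s

Checking each option against kg * m / s:
  A. N·s: ✓ matches
  B. J: ✗ does not match
  C. N: ✗ does not match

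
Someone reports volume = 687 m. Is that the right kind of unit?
No

volume has SI base units: m^3
m does NOT reduce to m^3; a valid unit for volume would be e.g. m³.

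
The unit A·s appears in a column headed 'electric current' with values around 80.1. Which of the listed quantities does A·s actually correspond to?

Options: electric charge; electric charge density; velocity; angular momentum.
electric charge

electric current should have units dimensionally equivalent to A (e.g. A).
The given unit 'A·s' reduces to A * s. Of the listed options, that is the dimensionality of electric charge.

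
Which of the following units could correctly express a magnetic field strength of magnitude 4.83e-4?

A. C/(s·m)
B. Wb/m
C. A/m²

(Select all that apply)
A

magnetic field strength has SI base units: A / m

Checking each option against A / m:
  A. C/(s·m): ✓ matches
  B. Wb/m: ✗ does not match
  C. A/m²: ✗ does not match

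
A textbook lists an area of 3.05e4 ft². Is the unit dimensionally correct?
Yes

area has SI base units: m^2
ft² reduces to the same SI base units, so it is a valid unit for area.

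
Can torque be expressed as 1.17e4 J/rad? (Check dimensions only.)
Yes

torque has SI base units: kg * m^2 / s^2
J/rad reduces to the same SI base units, so it is a valid unit for torque.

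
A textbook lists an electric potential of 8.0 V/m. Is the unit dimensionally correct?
No

electric potential has SI base units: kg * m^2 / (A * s^3)
V/m does NOT reduce to kg * m^2 / (A * s^3); a valid unit for electric potential would be e.g. V.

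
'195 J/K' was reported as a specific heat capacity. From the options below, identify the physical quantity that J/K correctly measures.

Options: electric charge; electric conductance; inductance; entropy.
entropy

specific heat capacity should have units dimensionally equivalent to m^2 / (s^2 * K) (e.g. J/(kg·K)).
The given unit 'J/K' reduces to kg * m^2 / (s^2 * K). Of the listed options, that is the dimensionality of entropy.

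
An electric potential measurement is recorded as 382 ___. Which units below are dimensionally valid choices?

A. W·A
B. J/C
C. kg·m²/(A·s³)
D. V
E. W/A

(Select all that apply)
B, C, D, E

electric potential has SI base units: kg * m^2 / (A * s^3)

Checking each option against kg * m^2 / (A * s^3):
  A. W·A: ✗ does not match
  B. J/C: ✓ matches
  C. kg·m²/(A·s³): ✓ matches
  D. V: ✓ matches
  E. W/A: ✓ matches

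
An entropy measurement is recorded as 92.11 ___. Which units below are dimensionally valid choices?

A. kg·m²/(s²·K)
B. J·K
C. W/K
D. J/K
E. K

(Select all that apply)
A, D

entropy has SI base units: kg * m^2 / (s^2 * K)

Checking each option against kg * m^2 / (s^2 * K):
  A. kg·m²/(s²·K): ✓ matches
  B. J·K: ✗ does not match
  C. W/K: ✗ does not match
  D. J/K: ✓ matches
  E. K: ✗ does not match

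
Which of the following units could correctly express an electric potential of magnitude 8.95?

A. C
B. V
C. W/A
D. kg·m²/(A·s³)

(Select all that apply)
B, C, D

electric potential has SI base units: kg * m^2 / (A * s^3)

Checking each option against kg * m^2 / (A * s^3):
  A. C: ✗ does not match
  B. V: ✓ matches
  C. W/A: ✓ matches
  D. kg·m²/(A·s³): ✓ matches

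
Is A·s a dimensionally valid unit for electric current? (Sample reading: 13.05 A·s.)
No

electric current has SI base units: A
A·s does NOT reduce to A; a valid unit for electric current would be e.g. A.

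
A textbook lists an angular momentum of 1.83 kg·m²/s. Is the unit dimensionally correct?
Yes

angular momentum has SI base units: kg * m^2 / s
kg·m²/s reduces to the same SI base units, so it is a valid unit for angular momentum.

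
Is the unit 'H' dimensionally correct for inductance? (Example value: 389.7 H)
Yes

inductance has SI base units: kg * m^2 / (A^2 * s^2)
H reduces to the same SI base units, so it is a valid unit for inductance.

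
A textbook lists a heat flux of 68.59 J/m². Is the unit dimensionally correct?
No

heat flux has SI base units: kg / s^3
J/m² does NOT reduce to kg / s^3; a valid unit for heat flux would be e.g. W/m².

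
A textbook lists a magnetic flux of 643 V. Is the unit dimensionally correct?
No

magnetic flux has SI base units: kg * m^2 / (A * s^2)
V does NOT reduce to kg * m^2 / (A * s^2); a valid unit for magnetic flux would be e.g. Wb.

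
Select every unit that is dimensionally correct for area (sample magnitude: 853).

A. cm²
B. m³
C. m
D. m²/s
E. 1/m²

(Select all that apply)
A

area has SI base units: m^2

Checking each option against m^2:
  A. cm²: ✓ matches
  B. m³: ✗ does not match
  C. m: ✗ does not match
  D. m²/s: ✗ does not match
  E. 1/m²: ✗ does not match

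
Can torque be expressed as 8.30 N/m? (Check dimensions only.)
No

torque has SI base units: kg * m^2 / s^2
N/m does NOT reduce to kg * m^2 / s^2; a valid unit for torque would be e.g. N·m.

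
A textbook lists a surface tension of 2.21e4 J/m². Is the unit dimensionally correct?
Yes

surface tension has SI base units: kg / s^2
J/m² reduces to the same SI base units, so it is a valid unit for surface tension.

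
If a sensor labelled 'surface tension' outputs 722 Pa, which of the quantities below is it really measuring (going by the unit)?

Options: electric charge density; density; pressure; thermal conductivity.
pressure

surface tension should have units dimensionally equivalent to kg / s^2 (e.g. N/m).
The given unit 'Pa' reduces to kg / (m * s^2). Of the listed options, that is the dimensionality of pressure.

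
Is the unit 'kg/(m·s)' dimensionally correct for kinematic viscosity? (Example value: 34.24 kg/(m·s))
No

kinematic viscosity has SI base units: m^2 / s
kg/(m·s) does NOT reduce to m^2 / s; a valid unit for kinematic viscosity would be e.g. m²/s.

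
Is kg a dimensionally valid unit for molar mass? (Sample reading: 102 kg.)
No

molar mass has SI base units: kg / mol
kg does NOT reduce to kg / mol; a valid unit for molar mass would be e.g. kg/mol.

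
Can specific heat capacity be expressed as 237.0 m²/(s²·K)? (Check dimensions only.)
Yes

specific heat capacity has SI base units: m^2 / (s^2 * K)
m²/(s²·K) reduces to the same SI base units, so it is a valid unit for specific heat capacity.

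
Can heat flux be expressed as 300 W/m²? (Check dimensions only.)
Yes

heat flux has SI base units: kg / s^3
W/m² reduces to the same SI base units, so it is a valid unit for heat flux.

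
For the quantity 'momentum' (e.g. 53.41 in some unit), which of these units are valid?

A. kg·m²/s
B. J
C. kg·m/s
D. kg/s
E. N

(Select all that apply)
C

momentum has SI base units: kg * m / s

Checking each option against kg * m / s:
  A. kg·m²/s: ✗ does not match
  B. J: ✗ does not match
  C. kg·m/s: ✓ matches
  D. kg/s: ✗ does not match
  E. N: ✗ does not match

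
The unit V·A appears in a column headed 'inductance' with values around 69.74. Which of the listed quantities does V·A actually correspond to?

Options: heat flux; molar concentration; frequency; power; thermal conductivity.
power

inductance should have units dimensionally equivalent to kg * m^2 / (A^2 * s^2) (e.g. H).
The given unit 'V·A' reduces to kg * m^2 / s^3. Of the listed options, that is the dimensionality of power.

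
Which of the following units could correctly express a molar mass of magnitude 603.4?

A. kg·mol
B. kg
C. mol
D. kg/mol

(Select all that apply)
D

molar mass has SI base units: kg / mol

Checking each option against kg / mol:
  A. kg·mol: ✗ does not match
  B. kg: ✗ does not match
  C. mol: ✗ does not match
  D. kg/mol: ✓ matches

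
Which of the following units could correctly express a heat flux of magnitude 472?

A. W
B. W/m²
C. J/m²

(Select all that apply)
B

heat flux has SI base units: kg / s^3

Checking each option against kg / s^3:
  A. W: ✗ does not match
  B. W/m²: ✓ matches
  C. J/m²: ✗ does not match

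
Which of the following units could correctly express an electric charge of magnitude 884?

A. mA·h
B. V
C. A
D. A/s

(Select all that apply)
A

electric charge has SI base units: A * s

Checking each option against A * s:
  A. mA·h: ✓ matches
  B. V: ✗ does not match
  C. A: ✗ does not match
  D. A/s: ✗ does not match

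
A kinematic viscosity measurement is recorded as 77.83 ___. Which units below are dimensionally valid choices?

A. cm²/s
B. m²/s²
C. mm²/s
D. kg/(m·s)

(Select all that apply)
A, C

kinematic viscosity has SI base units: m^2 / s

Checking each option against m^2 / s:
  A. cm²/s: ✓ matches
  B. m²/s²: ✗ does not match
  C. mm²/s: ✓ matches
  D. kg/(m·s): ✗ does not match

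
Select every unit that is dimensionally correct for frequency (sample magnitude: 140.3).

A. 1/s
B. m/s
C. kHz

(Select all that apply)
A, C

frequency has SI base units: 1 / s

Checking each option against 1 / s:
  A. 1/s: ✓ matches
  B. m/s: ✗ does not match
  C. kHz: ✓ matches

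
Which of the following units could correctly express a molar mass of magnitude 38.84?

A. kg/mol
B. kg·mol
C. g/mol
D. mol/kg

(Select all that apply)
A, C

molar mass has SI base units: kg / mol

Checking each option against kg / mol:
  A. kg/mol: ✓ matches
  B. kg·mol: ✗ does not match
  C. g/mol: ✓ matches
  D. mol/kg: ✗ does not match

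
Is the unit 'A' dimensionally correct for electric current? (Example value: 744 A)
Yes

electric current has SI base units: A
A reduces to the same SI base units, so it is a valid unit for electric current.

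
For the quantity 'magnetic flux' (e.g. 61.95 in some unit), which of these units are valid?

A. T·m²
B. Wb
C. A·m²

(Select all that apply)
A, B

magnetic flux has SI base units: kg * m^2 / (A * s^2)

Checking each option against kg * m^2 / (A * s^2):
  A. T·m²: ✓ matches
  B. Wb: ✓ matches
  C. A·m²: ✗ does not match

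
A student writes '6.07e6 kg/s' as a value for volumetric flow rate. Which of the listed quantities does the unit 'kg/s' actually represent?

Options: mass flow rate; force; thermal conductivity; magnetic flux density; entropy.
mass flow rate

volumetric flow rate should have units dimensionally equivalent to m^3 / s (e.g. m³/s).
The given unit 'kg/s' reduces to kg / s. Of the listed options, that is the dimensionality of mass flow rate.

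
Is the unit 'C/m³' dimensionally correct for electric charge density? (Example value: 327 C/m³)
Yes

electric charge density has SI base units: A * s / m^3
C/m³ reduces to the same SI base units, so it is a valid unit for electric charge density.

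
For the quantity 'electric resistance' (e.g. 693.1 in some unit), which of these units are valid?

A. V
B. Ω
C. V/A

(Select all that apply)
B, C

electric resistance has SI base units: kg * m^2 / (A^2 * s^3)

Checking each option against kg * m^2 / (A^2 * s^3):
  A. V: ✗ does not match
  B. Ω: ✓ matches
  C. V/A: ✓ matches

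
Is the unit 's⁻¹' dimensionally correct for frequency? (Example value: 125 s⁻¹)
Yes

frequency has SI base units: 1 / s
s⁻¹ reduces to the same SI base units, so it is a valid unit for frequency.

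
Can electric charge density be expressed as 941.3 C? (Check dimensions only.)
No

electric charge density has SI base units: A * s / m^3
C does NOT reduce to A * s / m^3; a valid unit for electric charge density would be e.g. C/m³.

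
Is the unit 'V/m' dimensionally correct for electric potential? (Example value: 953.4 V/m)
No

electric potential has SI base units: kg * m^2 / (A * s^3)
V/m does NOT reduce to kg * m^2 / (A * s^3); a valid unit for electric potential would be e.g. V.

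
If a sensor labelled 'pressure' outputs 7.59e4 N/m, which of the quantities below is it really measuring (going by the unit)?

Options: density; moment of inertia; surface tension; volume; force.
surface tension

pressure should have units dimensionally equivalent to kg / (m * s^2) (e.g. Pa).
The given unit 'N/m' reduces to kg / s^2. Of the listed options, that is the dimensionality of surface tension.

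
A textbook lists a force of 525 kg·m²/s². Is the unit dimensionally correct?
No

force has SI base units: kg * m / s^2
kg·m²/s² does NOT reduce to kg * m / s^2; a valid unit for force would be e.g. N.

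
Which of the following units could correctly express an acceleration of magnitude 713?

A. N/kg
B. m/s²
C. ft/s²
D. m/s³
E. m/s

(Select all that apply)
A, B, C

acceleration has SI base units: m / s^2

Checking each option against m / s^2:
  A. N/kg: ✓ matches
  B. m/s²: ✓ matches
  C. ft/s²: ✓ matches
  D. m/s³: ✗ does not match
  E. m/s: ✗ does not match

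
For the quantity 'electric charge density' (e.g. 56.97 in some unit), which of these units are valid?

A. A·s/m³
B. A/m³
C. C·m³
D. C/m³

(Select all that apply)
A, D

electric charge density has SI base units: A * s / m^3

Checking each option against A * s / m^3:
  A. A·s/m³: ✓ matches
  B. A/m³: ✗ does not match
  C. C·m³: ✗ does not match
  D. C/m³: ✓ matches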